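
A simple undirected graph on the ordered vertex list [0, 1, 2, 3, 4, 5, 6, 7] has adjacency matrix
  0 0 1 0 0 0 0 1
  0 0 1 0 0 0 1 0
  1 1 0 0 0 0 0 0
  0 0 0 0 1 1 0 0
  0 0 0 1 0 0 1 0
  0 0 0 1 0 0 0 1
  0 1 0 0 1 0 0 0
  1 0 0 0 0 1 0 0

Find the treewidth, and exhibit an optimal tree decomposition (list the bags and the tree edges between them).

Treewidth 2.
One such decomposition:
Bags: B1 = {1, 4, 6}  B2 = {1, 2, 4}  B3 = {0, 2, 4}  B4 = {0, 4, 7}  B5 = {4, 5, 7}  B6 = {3, 4, 5}
Tree: B1–B2, B2–B3, B3–B4, B4–B5, B5–B6

The largest bag has 3 vertices, giving width 2; this decomposition certifies tw(G) ≤ 2. Since 4–6–1–2–0–7–5–3–4 is a cycle in G, G is not acyclic. Forests are exactly the graphs of treewidth ≤ 1, so tw(G) ≥ 2. Combining the bounds, tw(G) = 2.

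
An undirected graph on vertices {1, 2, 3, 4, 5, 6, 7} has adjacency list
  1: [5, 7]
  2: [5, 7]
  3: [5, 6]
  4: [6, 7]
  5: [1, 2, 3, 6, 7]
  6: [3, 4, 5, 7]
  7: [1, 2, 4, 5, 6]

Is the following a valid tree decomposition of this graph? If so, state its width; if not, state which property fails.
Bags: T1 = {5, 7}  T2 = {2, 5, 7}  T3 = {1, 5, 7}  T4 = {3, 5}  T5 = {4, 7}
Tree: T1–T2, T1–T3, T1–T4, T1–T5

A tree decomposition must satisfy three properties: every vertex lies in some bag; for every edge, both endpoints lie together in some bag; and for every vertex, the bags containing it form a connected subtree. Here vertex 6 appears in no bag, so the decomposition is invalid.

No — vertex 6 appears in no bag.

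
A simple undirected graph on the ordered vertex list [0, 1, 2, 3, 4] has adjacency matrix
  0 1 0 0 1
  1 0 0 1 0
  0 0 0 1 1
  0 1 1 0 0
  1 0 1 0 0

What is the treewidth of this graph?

2

A width-2 tree decomposition is:
Bags: B1 = {1, 2, 3}  B2 = {1, 2, 4}  B3 = {0, 1, 4}
Tree: B1–B2, B2–B3
The largest bag has 3 vertices, giving width 2; this decomposition certifies tw(G) ≤ 2. The edges 1–3–2–4–0–1 form a cycle, so G is not a tree and its treewidth is at least 2. Hence tw(G) = 2 exactly.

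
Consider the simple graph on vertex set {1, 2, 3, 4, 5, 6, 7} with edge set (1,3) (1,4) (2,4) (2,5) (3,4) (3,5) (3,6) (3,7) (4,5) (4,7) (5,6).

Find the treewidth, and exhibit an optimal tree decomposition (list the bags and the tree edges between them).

Every bag has size at most 3, so the width is 3 − 1 = 2 and tw(G) ≤ 2. For the lower bound, the 3 vertices {2, 4, 5} are pairwise adjacent, and any tree decomposition puts a clique entirely inside one bag — forcing width ≥ 2. Combining the bounds, tw(G) = 2.

Treewidth 2.
Bags: B1 = {2, 4, 5}  B2 = {3, 4, 5}  B3 = {3, 5, 6}  B4 = {3, 4, 7}  B5 = {1, 3, 4}
Tree: B1–B2, B2–B3, B2–B4, B4–B5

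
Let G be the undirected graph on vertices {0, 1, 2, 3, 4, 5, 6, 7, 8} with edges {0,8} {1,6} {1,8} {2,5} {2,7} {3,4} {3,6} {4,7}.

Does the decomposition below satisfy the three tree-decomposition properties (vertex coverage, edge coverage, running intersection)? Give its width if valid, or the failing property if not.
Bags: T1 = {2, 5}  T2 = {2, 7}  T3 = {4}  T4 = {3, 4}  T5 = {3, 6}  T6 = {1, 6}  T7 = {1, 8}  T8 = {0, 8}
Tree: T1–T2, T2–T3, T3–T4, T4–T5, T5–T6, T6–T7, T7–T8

No — edge (7,4) lies in no bag.

A tree decomposition must satisfy three properties: every vertex lies in some bag; for every edge, both endpoints lie together in some bag; and for every vertex, the bags containing it form a connected subtree. Here edge (7,4) lies in no bag, so the decomposition is invalid.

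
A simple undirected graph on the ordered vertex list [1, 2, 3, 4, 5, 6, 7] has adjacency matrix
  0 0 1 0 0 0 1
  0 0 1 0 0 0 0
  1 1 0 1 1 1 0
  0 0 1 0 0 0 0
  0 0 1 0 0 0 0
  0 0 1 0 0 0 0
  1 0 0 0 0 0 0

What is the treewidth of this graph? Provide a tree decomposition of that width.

The largest bag has 2 vertices, giving width 1; this decomposition certifies tw(G) ≤ 1. Any graph with an edge has treewidth ≥ 1, and G has the edge 3–2. The upper and lower bounds meet at 1, so that is the treewidth.

Treewidth 1.
One such decomposition:
Bags: B1 = {2, 3}  B2 = {3, 4}  B3 = {3, 5}  B4 = {1, 3}  B5 = {1, 7}  B6 = {3, 6}
Tree: B1–B2, B1–B3, B1–B4, B4–B5, B3–B6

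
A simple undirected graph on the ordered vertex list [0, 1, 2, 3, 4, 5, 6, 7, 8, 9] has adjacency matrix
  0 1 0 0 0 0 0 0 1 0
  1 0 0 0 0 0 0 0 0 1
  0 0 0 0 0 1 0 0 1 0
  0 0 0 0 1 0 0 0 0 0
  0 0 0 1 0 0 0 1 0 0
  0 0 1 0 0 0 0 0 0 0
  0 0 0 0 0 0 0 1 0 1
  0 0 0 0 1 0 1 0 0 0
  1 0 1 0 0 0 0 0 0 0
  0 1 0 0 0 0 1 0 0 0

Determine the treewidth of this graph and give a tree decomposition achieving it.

Every bag has size at most 2, so the width is 2 − 1 = 1 and tw(G) ≤ 1. G has an edge, so its treewidth is at least 1. Combining the bounds, tw(G) = 1.

Treewidth 1.
Bags: B1 = {3, 4}  B2 = {4, 7}  B3 = {6, 7}  B4 = {6, 9}  B5 = {1, 9}  B6 = {0, 1}  B7 = {0, 8}  B8 = {2, 8}  B9 = {2, 5}
Tree: B1–B2, B2–B3, B3–B4, B4–B5, B5–B6, B6–B7, B7–B8, B8–B9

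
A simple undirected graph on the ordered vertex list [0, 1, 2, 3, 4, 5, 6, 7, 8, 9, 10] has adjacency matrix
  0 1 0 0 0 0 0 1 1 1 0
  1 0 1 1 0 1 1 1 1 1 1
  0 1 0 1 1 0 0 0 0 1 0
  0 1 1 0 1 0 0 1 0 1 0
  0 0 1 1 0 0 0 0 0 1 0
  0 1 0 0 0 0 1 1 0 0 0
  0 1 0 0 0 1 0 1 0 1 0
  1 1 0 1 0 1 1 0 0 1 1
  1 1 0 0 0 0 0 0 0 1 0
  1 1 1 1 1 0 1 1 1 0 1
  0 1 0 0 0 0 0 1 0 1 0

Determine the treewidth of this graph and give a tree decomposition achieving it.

Every bag has size at most 4, so the width is 4 − 1 = 3 and tw(G) ≤ 3. For the lower bound, the 4 vertices {0, 1, 8, 9} are pairwise adjacent, and any tree decomposition puts a clique entirely inside one bag — forcing width ≥ 3. Hence tw(G) = 3 exactly.

Treewidth 3.
Bags: B1 = {1, 6, 7, 9}  B2 = {1, 3, 7, 9}  B3 = {0, 1, 7, 9}  B4 = {1, 7, 9, 10}  B5 = {1, 2, 3, 9}  B6 = {0, 1, 8, 9}  B7 = {1, 5, 6, 7}  B8 = {2, 3, 4, 9}
Tree: B1–B2, B2–B3, B3–B4, B2–B5, B3–B6, B1–B7, B5–B8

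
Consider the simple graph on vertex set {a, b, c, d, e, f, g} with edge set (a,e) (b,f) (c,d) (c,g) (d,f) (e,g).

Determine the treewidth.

1

A width-1 tree decomposition is:
Bags: B1 = {a, e}  B2 = {e, g}  B3 = {c, g}  B4 = {c, d}  B5 = {d, f}  B6 = {b, f}
Tree: B1–B2, B2–B3, B3–B4, B4–B5, B5–B6
Each bag holds 2 vertices, so the decomposition has width 1, which upper-bounds the treewidth. G has an edge, so its treewidth is at least 1. The upper and lower bounds meet at 1, so that is the treewidth.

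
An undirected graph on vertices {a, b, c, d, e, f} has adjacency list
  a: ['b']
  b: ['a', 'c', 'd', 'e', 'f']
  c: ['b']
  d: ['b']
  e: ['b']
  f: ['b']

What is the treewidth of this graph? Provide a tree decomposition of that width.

Every bag has size at most 2, so the width is 2 − 1 = 1 and tw(G) ≤ 1. Any graph with an edge has treewidth ≥ 1, and G has the edge e–b. The upper and lower bounds meet at 1, so that is the treewidth.

Treewidth 1.
One optimal decomposition is:
Bags: B1 = {b, e}  B2 = {a, b}  B3 = {b, c}  B4 = {b, f}  B5 = {b, d}
Tree: B1–B2, B1–B3, B2–B4, B4–B5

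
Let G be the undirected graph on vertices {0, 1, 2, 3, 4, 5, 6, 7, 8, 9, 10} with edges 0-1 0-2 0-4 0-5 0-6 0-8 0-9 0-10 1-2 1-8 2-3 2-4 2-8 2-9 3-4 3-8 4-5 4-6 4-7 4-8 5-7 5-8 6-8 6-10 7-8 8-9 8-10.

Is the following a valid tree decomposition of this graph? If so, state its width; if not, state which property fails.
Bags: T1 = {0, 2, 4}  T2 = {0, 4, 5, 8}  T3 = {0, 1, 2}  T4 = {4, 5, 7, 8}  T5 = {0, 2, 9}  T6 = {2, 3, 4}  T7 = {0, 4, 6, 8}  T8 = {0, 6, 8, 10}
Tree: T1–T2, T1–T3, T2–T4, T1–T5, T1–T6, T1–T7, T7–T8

No — edge (8,2) lies in no bag.

A tree decomposition must satisfy three properties: every vertex lies in some bag; for every edge, both endpoints lie together in some bag; and for every vertex, the bags containing it form a connected subtree. Here edge (8,2) lies in no bag, so the decomposition is invalid.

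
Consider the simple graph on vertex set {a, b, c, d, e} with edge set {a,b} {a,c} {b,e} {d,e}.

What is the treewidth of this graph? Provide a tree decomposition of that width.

Treewidth 1.
One optimal decomposition is:
Bags: B1 = {a, c}  B2 = {a, b}  B3 = {b, e}  B4 = {d, e}
Tree: B1–B2, B2–B3, B3–B4

The largest bag has 2 vertices, giving width 1; this decomposition certifies tw(G) ≤ 1. G has an edge, so its treewidth is at least 1. Therefore the treewidth is 1.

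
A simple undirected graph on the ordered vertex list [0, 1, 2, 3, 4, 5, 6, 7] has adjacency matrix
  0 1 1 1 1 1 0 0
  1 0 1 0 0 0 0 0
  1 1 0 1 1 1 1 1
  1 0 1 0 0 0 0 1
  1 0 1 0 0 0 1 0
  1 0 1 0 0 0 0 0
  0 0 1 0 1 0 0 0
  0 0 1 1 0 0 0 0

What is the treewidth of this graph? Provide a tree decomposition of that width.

Treewidth 2.
Bags: B1 = {0, 2, 3}  B2 = {0, 2, 4}  B3 = {2, 4, 6}  B4 = {2, 3, 7}  B5 = {0, 2, 5}  B6 = {0, 1, 2}
Tree: B1–B2, B2–B3, B1–B4, B2–B5, B5–B6

The largest bag has 3 vertices, giving width 2; this decomposition certifies tw(G) ≤ 2. Conversely, {0, 1, 2} is a clique of size 3, and the vertices of any clique must share a bag in every tree decomposition; so some bag has ≥ 3 vertices and tw(G) ≥ 2. Therefore the treewidth is 2.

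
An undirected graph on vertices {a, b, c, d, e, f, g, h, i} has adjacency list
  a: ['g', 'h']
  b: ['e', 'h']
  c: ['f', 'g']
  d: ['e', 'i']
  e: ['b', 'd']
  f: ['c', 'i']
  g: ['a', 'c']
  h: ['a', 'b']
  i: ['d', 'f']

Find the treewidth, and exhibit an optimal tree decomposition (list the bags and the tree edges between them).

Treewidth 2.
One optimal decomposition is:
Bags: B1 = {d, f, i}  B2 = {d, e, f}  B3 = {b, e, f}  B4 = {b, f, h}  B5 = {a, f, h}  B6 = {a, f, g}  B7 = {c, f, g}
Tree: B1–B2, B2–B3, B3–B4, B4–B5, B5–B6, B6–B7

The largest bag has 3 vertices, giving width 2; this decomposition certifies tw(G) ≤ 2. Since f–i–d–e–b–h–a–g–c–f is a cycle in G, G is not acyclic. Forests are exactly the graphs of treewidth ≤ 1, so tw(G) ≥ 2. Therefore the treewidth is 2.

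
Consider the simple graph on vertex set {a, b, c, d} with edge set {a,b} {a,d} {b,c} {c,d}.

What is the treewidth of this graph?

A width-2 tree decomposition is:
Bags: B1 = {a, c, d}  B2 = {a, b, c}
Tree: B1–B2
The largest bag has 3 vertices, giving width 2; this decomposition certifies tw(G) ≤ 2. The edges c–d–a–b–c form a cycle, so G is not a tree and its treewidth is at least 2. Combining the bounds, tw(G) = 2.

2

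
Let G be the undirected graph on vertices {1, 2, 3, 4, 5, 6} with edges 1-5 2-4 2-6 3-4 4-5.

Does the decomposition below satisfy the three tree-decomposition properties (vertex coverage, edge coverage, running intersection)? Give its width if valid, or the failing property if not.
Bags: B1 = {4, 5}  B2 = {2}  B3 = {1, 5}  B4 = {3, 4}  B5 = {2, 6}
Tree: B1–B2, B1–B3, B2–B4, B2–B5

No — edge (4,2) lies in no bag.

A tree decomposition must satisfy three properties: every vertex lies in some bag; for every edge, both endpoints lie together in some bag; and for every vertex, the bags containing it form a connected subtree. Here edge (4,2) lies in no bag, so the decomposition is invalid.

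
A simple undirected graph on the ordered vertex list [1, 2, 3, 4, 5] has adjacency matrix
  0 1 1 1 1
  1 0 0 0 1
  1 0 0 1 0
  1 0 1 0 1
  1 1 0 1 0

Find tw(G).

2

A width-2 tree decomposition is:
Bags: B1 = {1, 4, 5}  B2 = {1, 3, 4}  B3 = {1, 2, 5}
Tree: B1–B2, B1–B3
Each bag holds 3 vertices, so the decomposition has width 2, which upper-bounds the treewidth. For the lower bound, the 3 vertices {1, 2, 5} are pairwise adjacent, and any tree decomposition puts a clique entirely inside one bag — forcing width ≥ 2. Combining the bounds, tw(G) = 2.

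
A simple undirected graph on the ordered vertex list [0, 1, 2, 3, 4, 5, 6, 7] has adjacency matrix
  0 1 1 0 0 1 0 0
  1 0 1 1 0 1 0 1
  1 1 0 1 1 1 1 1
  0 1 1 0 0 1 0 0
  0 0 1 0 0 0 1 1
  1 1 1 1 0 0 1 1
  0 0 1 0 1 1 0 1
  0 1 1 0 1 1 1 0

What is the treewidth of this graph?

3

A width-3 tree decomposition is:
Bags: B1 = {0, 1, 2, 5}  B2 = {1, 2, 5, 7}  B3 = {1, 2, 3, 5}  B4 = {2, 5, 6, 7}  B5 = {2, 4, 6, 7}
Tree: B1–B2, B1–B3, B2–B4, B4–B5
The largest bag has 4 vertices, giving width 3; this decomposition certifies tw(G) ≤ 3. On the other hand G contains the 4-clique {2, 4, 6, 7}. A clique must lie in a single bag of any decomposition, so no decomposition can have width below 3. Combining the bounds, tw(G) = 3.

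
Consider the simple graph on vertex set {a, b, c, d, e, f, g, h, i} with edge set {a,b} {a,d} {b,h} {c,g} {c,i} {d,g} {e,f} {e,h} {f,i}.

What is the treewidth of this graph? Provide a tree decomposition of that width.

Treewidth 2.
Bags: B1 = {a, b, d}  B2 = {b, d, h}  B3 = {d, e, h}  B4 = {d, e, f}  B5 = {d, f, i}  B6 = {c, d, i}  B7 = {c, d, g}
Tree: B1–B2, B2–B3, B3–B4, B4–B5, B5–B6, B6–B7

The largest bag has 3 vertices, giving width 2; this decomposition certifies tw(G) ≤ 2. The edges d–a–b–h–e–f–i–c–g–d form a cycle, so G is not a tree and its treewidth is at least 2. Therefore the treewidth is 2.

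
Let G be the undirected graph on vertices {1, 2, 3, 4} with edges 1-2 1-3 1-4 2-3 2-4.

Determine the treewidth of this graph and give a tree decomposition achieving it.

Every bag has size at most 3, so the width is 3 − 1 = 2 and tw(G) ≤ 2. On the other hand G contains the 3-clique {1, 2, 3}. A clique must lie in a single bag of any decomposition, so no decomposition can have width below 2. Therefore the treewidth is 2.

Treewidth 2.
One such decomposition:
Bags: B1 = {1, 2, 3}  B2 = {1, 2, 4}
Tree: B1–B2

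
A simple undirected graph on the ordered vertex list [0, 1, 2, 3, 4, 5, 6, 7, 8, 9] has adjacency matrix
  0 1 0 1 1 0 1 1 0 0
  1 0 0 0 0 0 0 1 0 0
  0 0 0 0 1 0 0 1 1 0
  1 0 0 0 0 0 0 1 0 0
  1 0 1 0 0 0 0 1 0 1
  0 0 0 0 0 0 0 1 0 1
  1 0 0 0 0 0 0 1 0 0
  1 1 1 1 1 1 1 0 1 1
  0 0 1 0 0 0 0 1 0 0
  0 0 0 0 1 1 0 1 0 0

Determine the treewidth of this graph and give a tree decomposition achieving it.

Treewidth 2.
Bags: B1 = {0, 4, 7}  B2 = {2, 4, 7}  B3 = {2, 7, 8}  B4 = {0, 1, 7}  B5 = {4, 7, 9}  B6 = {0, 6, 7}  B7 = {5, 7, 9}  B8 = {0, 3, 7}
Tree: B1–B2, B2–B3, B1–B4, B2–B5, B1–B6, B5–B7, B4–B8

Every bag has size at most 3, so the width is 3 − 1 = 2 and tw(G) ≤ 2. For the lower bound, the 3 vertices {0, 1, 7} are pairwise adjacent, and any tree decomposition puts a clique entirely inside one bag — forcing width ≥ 2. Combining the bounds, tw(G) = 2.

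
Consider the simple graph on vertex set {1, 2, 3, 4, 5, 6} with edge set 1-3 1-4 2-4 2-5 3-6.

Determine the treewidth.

1

A width-1 tree decomposition is:
Bags: B1 = {2, 4}  B2 = {2, 5}  B3 = {1, 4}  B4 = {1, 3}  B5 = {3, 6}
Tree: B1–B2, B1–B3, B3–B4, B4–B5
Every bag has size at most 2, so the width is 2 − 1 = 1 and tw(G) ≤ 1. Since G has at least one edge (e.g. 2–4), it is not an edgeless graph, so tw(G) ≥ 1. Combining the bounds, tw(G) = 1.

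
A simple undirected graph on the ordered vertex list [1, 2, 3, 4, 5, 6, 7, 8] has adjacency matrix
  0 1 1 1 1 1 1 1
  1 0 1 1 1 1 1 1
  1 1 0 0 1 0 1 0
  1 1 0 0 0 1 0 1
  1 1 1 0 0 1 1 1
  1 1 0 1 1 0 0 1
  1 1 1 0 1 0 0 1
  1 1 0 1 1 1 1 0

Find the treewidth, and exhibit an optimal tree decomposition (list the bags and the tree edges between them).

Each bag holds 5 vertices, so the decomposition has width 4, which upper-bounds the treewidth. On the other hand G contains the 5-clique {1, 2, 4, 6, 8}. A clique must lie in a single bag of any decomposition, so no decomposition can have width below 4. Hence tw(G) = 4 exactly.

Treewidth 4.
Bags: B1 = {1, 2, 3, 5, 7}  B2 = {1, 2, 5, 7, 8}  B3 = {1, 2, 5, 6, 8}  B4 = {1, 2, 4, 6, 8}
Tree: B1–B2, B2–B3, B3–B4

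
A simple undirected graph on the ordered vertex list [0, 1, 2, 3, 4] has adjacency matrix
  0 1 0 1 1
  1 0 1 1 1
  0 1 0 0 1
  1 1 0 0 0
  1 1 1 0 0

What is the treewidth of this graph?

A width-2 tree decomposition is:
Bags: B1 = {1, 2, 4}  B2 = {0, 1, 4}  B3 = {0, 1, 3}
Tree: B1–B2, B2–B3
Each bag holds 3 vertices, so the decomposition has width 2, which upper-bounds the treewidth. For the lower bound, the 3 vertices {0, 1, 3} are pairwise adjacent, and any tree decomposition puts a clique entirely inside one bag — forcing width ≥ 2. Hence tw(G) = 2 exactly.

2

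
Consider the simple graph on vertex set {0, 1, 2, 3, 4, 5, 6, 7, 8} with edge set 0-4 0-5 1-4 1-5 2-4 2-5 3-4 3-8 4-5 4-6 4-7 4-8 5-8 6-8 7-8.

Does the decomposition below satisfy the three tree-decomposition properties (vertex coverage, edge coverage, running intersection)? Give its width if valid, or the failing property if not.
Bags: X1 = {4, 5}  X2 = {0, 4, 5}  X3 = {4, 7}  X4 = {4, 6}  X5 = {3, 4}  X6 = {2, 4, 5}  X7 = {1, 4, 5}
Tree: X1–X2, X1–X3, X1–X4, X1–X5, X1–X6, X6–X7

No — vertex 8 appears in no bag.

A tree decomposition must satisfy three properties: every vertex lies in some bag; for every edge, both endpoints lie together in some bag; and for every vertex, the bags containing it form a connected subtree. Here vertex 8 appears in no bag, so the decomposition is invalid.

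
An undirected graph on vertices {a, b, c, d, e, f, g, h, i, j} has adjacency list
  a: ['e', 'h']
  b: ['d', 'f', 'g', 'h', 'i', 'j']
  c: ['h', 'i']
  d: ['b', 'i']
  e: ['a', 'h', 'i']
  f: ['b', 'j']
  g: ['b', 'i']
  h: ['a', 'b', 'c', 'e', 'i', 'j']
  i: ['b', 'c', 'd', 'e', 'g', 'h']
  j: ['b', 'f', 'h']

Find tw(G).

A width-2 tree decomposition is:
Bags: B1 = {e, h, i}  B2 = {b, h, i}  B3 = {b, d, i}  B4 = {a, e, h}  B5 = {c, h, i}  B6 = {b, g, i}  B7 = {b, h, j}  B8 = {b, f, j}
Tree: B1–B2, B2–B3, B1–B4, B1–B5, B3–B6, B2–B7, B7–B8
Every bag has size at most 3, so the width is 3 − 1 = 2 and tw(G) ≤ 2. For the lower bound, the 3 vertices {b, d, i} are pairwise adjacent, and any tree decomposition puts a clique entirely inside one bag — forcing width ≥ 2. The upper and lower bounds meet at 2, so that is the treewidth.

2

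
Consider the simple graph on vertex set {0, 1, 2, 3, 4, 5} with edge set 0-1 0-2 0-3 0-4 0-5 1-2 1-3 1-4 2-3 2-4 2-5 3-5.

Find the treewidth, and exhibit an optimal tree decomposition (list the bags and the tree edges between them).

Every bag has size at most 4, so the width is 4 − 1 = 3 and tw(G) ≤ 3. Conversely, {0, 1, 2, 3} is a clique of size 4, and the vertices of any clique must share a bag in every tree decomposition; so some bag has ≥ 4 vertices and tw(G) ≥ 3. Combining the bounds, tw(G) = 3.

Treewidth 3.
Bags: B1 = {0, 1, 2, 4}  B2 = {0, 1, 2, 3}  B3 = {0, 2, 3, 5}
Tree: B1–B2, B2–B3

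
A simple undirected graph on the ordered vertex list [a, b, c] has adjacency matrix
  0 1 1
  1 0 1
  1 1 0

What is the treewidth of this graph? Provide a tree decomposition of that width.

Treewidth 2.
Bags: B1 = {a, b, c}
Tree: (single bag)

A single bag containing all 3 vertices is trivially a valid decomposition of width 2. Conversely, {a, b, c} is a clique of size 3, and the vertices of any clique must share a bag in every tree decomposition; so some bag has ≥ 3 vertices and tw(G) ≥ 2. Therefore the treewidth is 2.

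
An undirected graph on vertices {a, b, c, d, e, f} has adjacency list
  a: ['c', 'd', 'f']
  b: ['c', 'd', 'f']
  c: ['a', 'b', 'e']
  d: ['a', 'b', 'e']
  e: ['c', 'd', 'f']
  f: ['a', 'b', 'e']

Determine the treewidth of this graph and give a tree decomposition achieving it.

Each bag holds 4 vertices, so the decomposition has width 3, which upper-bounds the treewidth. For the lower bound: the 4 vertex sets {c,e}, {a,d}, {f}, {b} are disjoint, each induces a connected subgraph, and every pair is joined by at least one edge of G. Contracting each set to a single vertex therefore yields K_{4} as a minor, and since treewidth is minor-monotone, tw(G) ≥ tw(K_{4}) = 3. Combining the bounds, tw(G) = 3.

Treewidth 3.
One optimal decomposition is:
Bags: B1 = {c, d, e, f}  B2 = {a, c, d, f}  B3 = {b, c, d, f}
Tree: B1–B2, B2–B3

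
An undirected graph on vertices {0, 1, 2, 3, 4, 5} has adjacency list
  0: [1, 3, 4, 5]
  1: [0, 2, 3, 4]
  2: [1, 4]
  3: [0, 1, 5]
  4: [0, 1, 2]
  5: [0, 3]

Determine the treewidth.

2

A width-2 tree decomposition is:
Bags: B1 = {0, 1, 4}  B2 = {0, 1, 3}  B3 = {0, 3, 5}  B4 = {1, 2, 4}
Tree: B1–B2, B2–B3, B1–B4
Each bag holds 3 vertices, so the decomposition has width 2, which upper-bounds the treewidth. Conversely, {0, 1, 3} is a clique of size 3, and the vertices of any clique must share a bag in every tree decomposition; so some bag has ≥ 3 vertices and tw(G) ≥ 2. Hence tw(G) = 2 exactly.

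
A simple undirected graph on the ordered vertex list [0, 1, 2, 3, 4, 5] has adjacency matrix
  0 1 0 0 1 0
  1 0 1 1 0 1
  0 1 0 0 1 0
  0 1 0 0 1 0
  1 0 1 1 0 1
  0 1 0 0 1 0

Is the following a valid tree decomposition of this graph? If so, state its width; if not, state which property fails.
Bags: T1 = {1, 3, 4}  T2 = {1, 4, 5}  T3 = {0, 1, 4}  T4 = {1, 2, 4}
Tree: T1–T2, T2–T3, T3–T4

Vertex coverage: the bags together contain {0, 1, 2, 3, 4, 5}, the full vertex set. Edge coverage: each edge of G has both endpoints in at least one bag. Running intersection: for every vertex, the bags containing it form a connected subtree. All three properties hold, so this is a valid tree decomposition of width max|bag| − 1 = 2, and hence tw(G) ≤ 2.

Yes; width 2.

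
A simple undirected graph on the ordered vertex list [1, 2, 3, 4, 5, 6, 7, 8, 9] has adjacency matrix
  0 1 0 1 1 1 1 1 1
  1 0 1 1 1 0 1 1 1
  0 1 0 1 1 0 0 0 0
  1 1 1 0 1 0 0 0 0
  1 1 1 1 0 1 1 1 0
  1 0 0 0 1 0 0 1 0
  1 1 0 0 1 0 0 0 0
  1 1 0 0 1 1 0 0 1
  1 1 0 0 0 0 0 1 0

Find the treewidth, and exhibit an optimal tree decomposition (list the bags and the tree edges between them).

Treewidth 3.
Bags: B1 = {1, 2, 5, 7}  B2 = {1, 2, 4, 5}  B3 = {1, 2, 5, 8}  B4 = {2, 3, 4, 5}  B5 = {1, 5, 6, 8}  B6 = {1, 2, 8, 9}
Tree: B1–B2, B2–B3, B2–B4, B3–B5, B3–B6

The largest bag has 4 vertices, giving width 3; this decomposition certifies tw(G) ≤ 3. For the lower bound, the 4 vertices {1, 2, 8, 9} are pairwise adjacent, and any tree decomposition puts a clique entirely inside one bag — forcing width ≥ 3. Hence tw(G) = 3 exactly.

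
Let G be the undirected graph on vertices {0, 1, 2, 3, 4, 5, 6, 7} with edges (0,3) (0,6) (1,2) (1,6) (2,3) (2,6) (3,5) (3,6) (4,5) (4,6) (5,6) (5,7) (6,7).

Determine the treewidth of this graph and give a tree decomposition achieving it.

Each bag holds 3 vertices, so the decomposition has width 2, which upper-bounds the treewidth. For the lower bound, the 3 vertices {1, 2, 6} are pairwise adjacent, and any tree decomposition puts a clique entirely inside one bag — forcing width ≥ 2. Hence tw(G) = 2 exactly.

Treewidth 2.
Bags: B1 = {3, 5, 6}  B2 = {2, 3, 6}  B3 = {5, 6, 7}  B4 = {1, 2, 6}  B5 = {0, 3, 6}  B6 = {4, 5, 6}
Tree: B1–B2, B1–B3, B2–B4, B2–B5, B3–B6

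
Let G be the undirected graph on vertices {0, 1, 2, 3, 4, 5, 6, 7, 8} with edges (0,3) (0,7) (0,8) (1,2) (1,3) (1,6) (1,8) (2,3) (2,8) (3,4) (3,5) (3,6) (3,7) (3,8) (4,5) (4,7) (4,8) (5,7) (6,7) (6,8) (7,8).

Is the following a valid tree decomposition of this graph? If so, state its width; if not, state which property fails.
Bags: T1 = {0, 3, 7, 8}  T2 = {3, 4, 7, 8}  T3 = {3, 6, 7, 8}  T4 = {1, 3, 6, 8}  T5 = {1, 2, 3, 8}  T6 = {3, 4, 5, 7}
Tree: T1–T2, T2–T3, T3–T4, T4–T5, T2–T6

Checking the three conditions: (i) the bags cover all of {0, 1, 2, 3, 4, 5, 6, 7, 8}; (ii) for each edge, some bag contains both endpoints; (iii) the bags containing any fixed vertex form a subtree. All hold, so the decomposition is valid with width 4 − 1 = 3.

Yes; width 3.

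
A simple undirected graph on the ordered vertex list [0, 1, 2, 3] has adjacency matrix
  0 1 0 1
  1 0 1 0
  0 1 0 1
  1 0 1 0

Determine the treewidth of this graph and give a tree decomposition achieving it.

Treewidth 2.
One optimal decomposition is:
Bags: B1 = {0, 1, 3}  B2 = {1, 2, 3}
Tree: B1–B2

Every bag has size at most 3, so the width is 3 − 1 = 2 and tw(G) ≤ 2. For the lower bound, G contains the cycle 3–0–1–2–3, so G is not a forest; only forests have treewidth ≤ 1, hence tw(G) ≥ 2. Therefore the treewidth is 2.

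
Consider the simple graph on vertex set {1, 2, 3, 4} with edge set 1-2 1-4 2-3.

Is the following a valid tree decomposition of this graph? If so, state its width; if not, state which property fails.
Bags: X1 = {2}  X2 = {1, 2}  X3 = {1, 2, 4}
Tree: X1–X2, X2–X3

A tree decomposition must satisfy three properties: every vertex lies in some bag; for every edge, both endpoints lie together in some bag; and for every vertex, the bags containing it form a connected subtree. Here vertex 3 appears in no bag, so the decomposition is invalid.

No — vertex 3 appears in no bag.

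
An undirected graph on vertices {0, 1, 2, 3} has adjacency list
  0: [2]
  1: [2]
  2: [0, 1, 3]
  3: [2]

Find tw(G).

1

A width-1 tree decomposition is:
Bags: B1 = {2, 3}  B2 = {0, 2}  B3 = {1, 2}
Tree: B1–B2, B2–B3
Each bag holds 2 vertices, so the decomposition has width 1, which upper-bounds the treewidth. G has an edge, so its treewidth is at least 1. Combining the bounds, tw(G) = 1.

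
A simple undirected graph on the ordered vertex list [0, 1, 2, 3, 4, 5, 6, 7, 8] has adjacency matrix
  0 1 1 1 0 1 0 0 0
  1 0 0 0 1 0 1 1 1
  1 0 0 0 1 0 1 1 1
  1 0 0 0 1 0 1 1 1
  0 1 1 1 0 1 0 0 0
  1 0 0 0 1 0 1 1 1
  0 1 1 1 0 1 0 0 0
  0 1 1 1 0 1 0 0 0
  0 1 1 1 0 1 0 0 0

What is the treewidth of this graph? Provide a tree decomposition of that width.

Treewidth 4.
One optimal decomposition is:
Bags: B1 = {1, 2, 3, 4, 5}  B2 = {0, 1, 2, 3, 5}  B3 = {1, 2, 3, 5, 7}  B4 = {1, 2, 3, 5, 6}  B5 = {1, 2, 3, 5, 8}
Tree: B1–B2, B2–B3, B3–B4, B4–B5

The largest bag has 5 vertices, giving width 4; this decomposition certifies tw(G) ≤ 4. For the lower bound: the 5 vertex sets {4,5}, {0,2}, {3,7}, {1}, {6} are disjoint, each induces a connected subgraph, and every pair is joined by at least one edge of G. Contracting each set to a single vertex therefore yields K_{5} as a minor, and since treewidth is minor-monotone, tw(G) ≥ tw(K_{5}) = 4. Combining the bounds, tw(G) = 4.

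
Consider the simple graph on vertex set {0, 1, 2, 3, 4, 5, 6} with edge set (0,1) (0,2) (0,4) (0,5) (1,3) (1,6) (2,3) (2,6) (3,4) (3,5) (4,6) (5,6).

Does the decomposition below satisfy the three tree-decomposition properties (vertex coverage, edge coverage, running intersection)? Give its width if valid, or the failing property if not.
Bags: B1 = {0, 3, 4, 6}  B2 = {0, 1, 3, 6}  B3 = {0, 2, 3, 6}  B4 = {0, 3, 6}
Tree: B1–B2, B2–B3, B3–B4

A tree decomposition must satisfy three properties: every vertex lies in some bag; for every edge, both endpoints lie together in some bag; and for every vertex, the bags containing it form a connected subtree. Here vertex 5 appears in no bag, so the decomposition is invalid.

No — vertex 5 appears in no bag.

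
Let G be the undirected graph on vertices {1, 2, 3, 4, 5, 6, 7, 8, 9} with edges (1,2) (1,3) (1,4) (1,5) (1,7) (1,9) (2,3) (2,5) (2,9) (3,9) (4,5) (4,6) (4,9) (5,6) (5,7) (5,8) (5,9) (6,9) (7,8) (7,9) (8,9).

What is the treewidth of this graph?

3

A width-3 tree decomposition is:
Bags: B1 = {4, 5, 6, 9}  B2 = {1, 4, 5, 9}  B3 = {1, 5, 7, 9}  B4 = {5, 7, 8, 9}  B5 = {1, 2, 5, 9}  B6 = {1, 2, 3, 9}
Tree: B1–B2, B2–B3, B3–B4, B3–B5, B5–B6
Each bag holds 4 vertices, so the decomposition has width 3, which upper-bounds the treewidth. For the lower bound, the 4 vertices {1, 2, 3, 9} are pairwise adjacent, and any tree decomposition puts a clique entirely inside one bag — forcing width ≥ 3. The upper and lower bounds meet at 3, so that is the treewidth.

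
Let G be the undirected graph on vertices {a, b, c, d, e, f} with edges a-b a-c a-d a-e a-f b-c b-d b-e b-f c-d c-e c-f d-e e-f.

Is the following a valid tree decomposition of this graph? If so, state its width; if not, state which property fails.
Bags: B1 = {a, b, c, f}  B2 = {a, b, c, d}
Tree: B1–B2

A tree decomposition must satisfy three properties: every vertex lies in some bag; for every edge, both endpoints lie together in some bag; and for every vertex, the bags containing it form a connected subtree. Here vertex e appears in no bag, so the decomposition is invalid.

No — vertex e appears in no bag.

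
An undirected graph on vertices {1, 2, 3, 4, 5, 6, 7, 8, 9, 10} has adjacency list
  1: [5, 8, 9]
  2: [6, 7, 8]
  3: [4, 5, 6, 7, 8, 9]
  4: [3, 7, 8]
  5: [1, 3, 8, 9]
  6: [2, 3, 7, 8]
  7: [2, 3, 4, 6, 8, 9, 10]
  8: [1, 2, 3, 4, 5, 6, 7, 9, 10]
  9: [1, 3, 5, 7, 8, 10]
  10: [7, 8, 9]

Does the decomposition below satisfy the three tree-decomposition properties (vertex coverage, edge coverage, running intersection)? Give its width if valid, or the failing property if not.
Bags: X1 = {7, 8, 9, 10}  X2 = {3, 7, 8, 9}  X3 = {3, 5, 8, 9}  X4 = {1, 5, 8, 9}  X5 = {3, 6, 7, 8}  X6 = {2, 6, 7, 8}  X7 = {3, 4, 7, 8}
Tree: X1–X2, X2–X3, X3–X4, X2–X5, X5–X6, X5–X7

Checking the three conditions: (i) the bags cover all of {1, 2, 3, 4, 5, 6, 7, 8, 9, 10}; (ii) for each edge, some bag contains both endpoints; (iii) the bags containing any fixed vertex form a subtree. All hold, so the decomposition is valid with width 4 − 1 = 3.

Yes; width 3.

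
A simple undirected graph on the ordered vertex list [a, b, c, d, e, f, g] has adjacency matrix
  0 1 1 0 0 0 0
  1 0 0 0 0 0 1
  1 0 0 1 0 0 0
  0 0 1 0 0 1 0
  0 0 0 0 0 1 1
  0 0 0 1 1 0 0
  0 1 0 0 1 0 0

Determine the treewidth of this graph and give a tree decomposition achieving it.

Each bag holds 3 vertices, so the decomposition has width 2, which upper-bounds the treewidth. The edges g–b–a–c–d–f–e–g form a cycle, so G is not a tree and its treewidth is at least 2. Combining the bounds, tw(G) = 2.

Treewidth 2.
One such decomposition:
Bags: B1 = {a, b, g}  B2 = {a, c, g}  B3 = {c, d, g}  B4 = {d, f, g}  B5 = {e, f, g}
Tree: B1–B2, B2–B3, B3–B4, B4–B5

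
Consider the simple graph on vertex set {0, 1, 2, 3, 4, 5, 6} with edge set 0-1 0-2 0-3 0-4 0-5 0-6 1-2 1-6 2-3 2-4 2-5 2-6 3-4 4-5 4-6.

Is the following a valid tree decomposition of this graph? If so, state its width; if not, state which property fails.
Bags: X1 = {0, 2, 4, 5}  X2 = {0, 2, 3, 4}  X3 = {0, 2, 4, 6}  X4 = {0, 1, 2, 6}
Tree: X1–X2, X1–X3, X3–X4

Yes; width 3.

Every vertex of G appears in some bag (union = {0, 1, 2, 3, 4, 5, 6}); every edge is covered by a bag; and for each vertex v the set of bags containing v is connected in the bag tree. The decomposition is therefore valid. The largest bag has 4 vertices, so the width is 3.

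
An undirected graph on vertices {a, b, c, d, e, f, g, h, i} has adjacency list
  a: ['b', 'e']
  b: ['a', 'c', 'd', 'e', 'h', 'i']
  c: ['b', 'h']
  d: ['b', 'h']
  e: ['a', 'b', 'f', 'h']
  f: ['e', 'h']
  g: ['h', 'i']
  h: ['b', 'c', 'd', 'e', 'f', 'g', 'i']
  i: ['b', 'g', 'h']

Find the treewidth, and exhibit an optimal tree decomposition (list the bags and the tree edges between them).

Treewidth 2.
Bags: B1 = {b, h, i}  B2 = {g, h, i}  B3 = {b, e, h}  B4 = {b, c, h}  B5 = {e, f, h}  B6 = {a, b, e}  B7 = {b, d, h}
Tree: B1–B2, B1–B3, B1–B4, B3–B5, B3–B6, B3–B7

The largest bag has 3 vertices, giving width 2; this decomposition certifies tw(G) ≤ 2. On the other hand G contains the 3-clique {g, h, i}. A clique must lie in a single bag of any decomposition, so no decomposition can have width below 2. The upper and lower bounds meet at 2, so that is the treewidth.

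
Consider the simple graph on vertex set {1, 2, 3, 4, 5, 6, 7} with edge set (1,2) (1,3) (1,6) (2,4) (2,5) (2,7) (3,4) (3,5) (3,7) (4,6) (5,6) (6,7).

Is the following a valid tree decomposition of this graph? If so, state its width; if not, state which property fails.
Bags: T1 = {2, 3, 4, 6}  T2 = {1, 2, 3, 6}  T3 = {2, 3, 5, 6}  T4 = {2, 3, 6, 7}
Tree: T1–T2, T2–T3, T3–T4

Vertex coverage: the bags together contain {1, 2, 3, 4, 5, 6, 7}, the full vertex set. Edge coverage: each edge of G has both endpoints in at least one bag. Running intersection: for every vertex, the bags containing it form a connected subtree. All three properties hold, so this is a valid tree decomposition of width max|bag| − 1 = 3, and hence tw(G) ≤ 3.

Yes; width 3.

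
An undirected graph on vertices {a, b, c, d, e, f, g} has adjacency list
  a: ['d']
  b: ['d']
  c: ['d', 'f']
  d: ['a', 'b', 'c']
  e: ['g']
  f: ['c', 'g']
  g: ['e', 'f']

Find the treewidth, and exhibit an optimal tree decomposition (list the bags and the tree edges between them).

Every bag has size at most 2, so the width is 2 − 1 = 1 and tw(G) ≤ 1. Any graph with an edge has treewidth ≥ 1, and G has the edge g–f. The upper and lower bounds meet at 1, so that is the treewidth.

Treewidth 1.
One such decomposition:
Bags: B1 = {f, g}  B2 = {c, f}  B3 = {c, d}  B4 = {e, g}  B5 = {a, d}  B6 = {b, d}
Tree: B1–B2, B2–B3, B1–B4, B3–B5, B5–B6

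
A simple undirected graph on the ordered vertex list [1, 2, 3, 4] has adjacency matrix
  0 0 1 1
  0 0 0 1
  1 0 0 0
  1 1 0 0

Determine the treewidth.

1

A width-1 tree decomposition is:
Bags: B1 = {1, 3}  B2 = {1, 4}  B3 = {2, 4}
Tree: B1–B2, B2–B3
The largest bag has 2 vertices, giving width 1; this decomposition certifies tw(G) ≤ 1. Since G has at least one edge (e.g. 3–1), it is not an edgeless graph, so tw(G) ≥ 1. The upper and lower bounds meet at 1, so that is the treewidth.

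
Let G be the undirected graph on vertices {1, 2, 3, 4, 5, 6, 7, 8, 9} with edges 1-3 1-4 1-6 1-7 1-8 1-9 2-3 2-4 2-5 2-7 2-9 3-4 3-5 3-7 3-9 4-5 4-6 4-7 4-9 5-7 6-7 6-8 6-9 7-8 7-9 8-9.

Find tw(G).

A width-4 tree decomposition is:
Bags: B1 = {2, 3, 4, 5, 7}  B2 = {2, 3, 4, 7, 9}  B3 = {1, 3, 4, 7, 9}  B4 = {1, 4, 6, 7, 9}  B5 = {1, 6, 7, 8, 9}
Tree: B1–B2, B2–B3, B3–B4, B4–B5
Every bag has size at most 5, so the width is 5 − 1 = 4 and tw(G) ≤ 4. Conversely, {1, 6, 7, 8, 9} is a clique of size 5, and the vertices of any clique must share a bag in every tree decomposition; so some bag has ≥ 5 vertices and tw(G) ≥ 4. Combining the bounds, tw(G) = 4.

4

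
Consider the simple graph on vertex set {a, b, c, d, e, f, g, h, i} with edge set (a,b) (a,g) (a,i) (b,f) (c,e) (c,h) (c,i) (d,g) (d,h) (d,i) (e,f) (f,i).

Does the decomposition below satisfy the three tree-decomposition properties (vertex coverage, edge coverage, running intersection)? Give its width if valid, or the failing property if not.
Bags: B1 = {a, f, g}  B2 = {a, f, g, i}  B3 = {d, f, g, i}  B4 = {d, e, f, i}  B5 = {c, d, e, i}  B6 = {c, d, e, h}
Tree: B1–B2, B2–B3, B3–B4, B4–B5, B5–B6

A tree decomposition must satisfy three properties: every vertex lies in some bag; for every edge, both endpoints lie together in some bag; and for every vertex, the bags containing it form a connected subtree. Here vertex b appears in no bag, so the decomposition is invalid.

No — vertex b appears in no bag.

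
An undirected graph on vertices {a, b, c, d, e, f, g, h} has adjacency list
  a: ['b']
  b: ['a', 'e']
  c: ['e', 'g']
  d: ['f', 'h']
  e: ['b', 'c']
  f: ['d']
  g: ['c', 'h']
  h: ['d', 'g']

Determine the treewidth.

1

A width-1 tree decomposition is:
Bags: B1 = {d, f}  B2 = {d, h}  B3 = {g, h}  B4 = {c, g}  B5 = {c, e}  B6 = {b, e}  B7 = {a, b}
Tree: B1–B2, B2–B3, B3–B4, B4–B5, B5–B6, B6–B7
Every bag has size at most 2, so the width is 2 − 1 = 1 and tw(G) ≤ 1. G has an edge, so its treewidth is at least 1. Therefore the treewidth is 1.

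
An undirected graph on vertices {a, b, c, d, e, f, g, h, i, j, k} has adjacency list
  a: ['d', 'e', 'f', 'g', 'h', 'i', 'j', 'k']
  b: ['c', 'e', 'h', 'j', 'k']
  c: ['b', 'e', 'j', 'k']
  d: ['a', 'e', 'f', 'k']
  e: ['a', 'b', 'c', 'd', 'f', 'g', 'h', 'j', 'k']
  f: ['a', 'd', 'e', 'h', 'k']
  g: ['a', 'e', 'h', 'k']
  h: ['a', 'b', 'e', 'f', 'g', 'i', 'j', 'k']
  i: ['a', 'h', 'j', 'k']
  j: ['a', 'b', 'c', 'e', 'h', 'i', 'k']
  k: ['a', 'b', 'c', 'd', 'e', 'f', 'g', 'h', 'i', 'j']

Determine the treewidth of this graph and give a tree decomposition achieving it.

Treewidth 4.
Bags: B1 = {a, e, g, h, k}  B2 = {a, e, h, j, k}  B3 = {a, h, i, j, k}  B4 = {a, e, f, h, k}  B5 = {b, e, h, j, k}  B6 = {a, d, e, f, k}  B7 = {b, c, e, j, k}
Tree: B1–B2, B2–B3, B1–B4, B2–B5, B4–B6, B5–B7

Every bag has size at most 5, so the width is 5 − 1 = 4 and tw(G) ≤ 4. On the other hand G contains the 5-clique {a, d, e, f, k}. A clique must lie in a single bag of any decomposition, so no decomposition can have width below 4. Hence tw(G) = 4 exactly.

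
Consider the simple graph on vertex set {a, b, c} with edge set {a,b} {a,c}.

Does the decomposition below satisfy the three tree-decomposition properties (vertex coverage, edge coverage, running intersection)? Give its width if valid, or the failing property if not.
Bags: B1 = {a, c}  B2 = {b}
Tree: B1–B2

A tree decomposition must satisfy three properties: every vertex lies in some bag; for every edge, both endpoints lie together in some bag; and for every vertex, the bags containing it form a connected subtree. Here edge (a,b) lies in no bag, so the decomposition is invalid.

No — edge (a,b) lies in no bag.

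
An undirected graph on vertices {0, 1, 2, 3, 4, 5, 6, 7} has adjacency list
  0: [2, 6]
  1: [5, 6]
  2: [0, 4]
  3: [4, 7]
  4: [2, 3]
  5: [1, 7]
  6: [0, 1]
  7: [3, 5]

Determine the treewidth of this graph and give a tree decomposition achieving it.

Each bag holds 3 vertices, so the decomposition has width 2, which upper-bounds the treewidth. The edges 4–3–7–5–1–6–0–2–4 form a cycle, so G is not a tree and its treewidth is at least 2. The upper and lower bounds meet at 2, so that is the treewidth.

Treewidth 2.
One optimal decomposition is:
Bags: B1 = {3, 4, 7}  B2 = {4, 5, 7}  B3 = {1, 4, 5}  B4 = {1, 4, 6}  B5 = {0, 4, 6}  B6 = {0, 2, 4}
Tree: B1–B2, B2–B3, B3–B4, B4–B5, B5–B6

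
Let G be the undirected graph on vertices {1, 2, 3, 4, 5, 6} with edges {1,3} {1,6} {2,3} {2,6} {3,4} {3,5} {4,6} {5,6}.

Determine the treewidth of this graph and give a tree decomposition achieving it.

The largest bag has 3 vertices, giving width 2; this decomposition certifies tw(G) ≤ 2. Since 3–4–6–5–3 is a cycle in G, G is not acyclic. Forests are exactly the graphs of treewidth ≤ 1, so tw(G) ≥ 2. The upper and lower bounds meet at 2, so that is the treewidth.

Treewidth 2.
One optimal decomposition is:
Bags: B1 = {3, 4, 6}  B2 = {3, 5, 6}  B3 = {1, 3, 6}  B4 = {2, 3, 6}
Tree: B1–B2, B2–B3, B3–B4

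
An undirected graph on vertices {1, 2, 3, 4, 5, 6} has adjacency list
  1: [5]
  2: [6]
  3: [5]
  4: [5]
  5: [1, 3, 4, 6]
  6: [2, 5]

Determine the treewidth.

A width-1 tree decomposition is:
Bags: B1 = {1, 5}  B2 = {5, 6}  B3 = {3, 5}  B4 = {2, 6}  B5 = {4, 5}
Tree: B1–B2, B2–B3, B2–B4, B2–B5
The largest bag has 2 vertices, giving width 1; this decomposition certifies tw(G) ≤ 1. Any graph with an edge has treewidth ≥ 1, and G has the edge 1–5. Hence tw(G) = 1 exactly.

1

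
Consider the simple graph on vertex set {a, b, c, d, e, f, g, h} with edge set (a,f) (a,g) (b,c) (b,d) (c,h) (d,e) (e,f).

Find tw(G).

A width-1 tree decomposition is:
Bags: B1 = {c, h}  B2 = {b, c}  B3 = {b, d}  B4 = {d, e}  B5 = {e, f}  B6 = {a, f}  B7 = {a, g}
Tree: B1–B2, B2–B3, B3–B4, B4–B5, B5–B6, B6–B7
The largest bag has 2 vertices, giving width 1; this decomposition certifies tw(G) ≤ 1. Since G has at least one edge (e.g. h–c), it is not an edgeless graph, so tw(G) ≥ 1. Combining the bounds, tw(G) = 1.

1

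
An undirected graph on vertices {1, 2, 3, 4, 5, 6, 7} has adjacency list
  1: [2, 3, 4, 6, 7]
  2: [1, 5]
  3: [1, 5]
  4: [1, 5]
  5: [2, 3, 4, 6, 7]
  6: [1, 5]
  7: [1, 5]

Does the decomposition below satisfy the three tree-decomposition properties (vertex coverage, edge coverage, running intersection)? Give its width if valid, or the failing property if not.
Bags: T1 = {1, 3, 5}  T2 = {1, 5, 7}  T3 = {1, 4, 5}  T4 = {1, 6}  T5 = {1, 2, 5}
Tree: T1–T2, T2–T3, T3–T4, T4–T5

A tree decomposition must satisfy three properties: every vertex lies in some bag; for every edge, both endpoints lie together in some bag; and for every vertex, the bags containing it form a connected subtree. Here edge (5,6) lies in no bag, so the decomposition is invalid.

No — edge (5,6) lies in no bag.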